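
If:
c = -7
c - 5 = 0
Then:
No Solution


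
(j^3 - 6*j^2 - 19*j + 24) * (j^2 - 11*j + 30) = j^5 - 17*j^4 + 77*j^3 + 53*j^2 - 834*j + 720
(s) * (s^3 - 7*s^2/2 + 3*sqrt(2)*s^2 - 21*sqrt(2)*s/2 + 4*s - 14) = s^4 - 7*s^3/2 + 3*sqrt(2)*s^3 - 21*sqrt(2)*s^2/2 + 4*s^2 - 14*s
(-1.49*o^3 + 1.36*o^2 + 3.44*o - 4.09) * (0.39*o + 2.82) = -0.5811*o^4 - 3.6714*o^3 + 5.1768*o^2 + 8.1057*o - 11.5338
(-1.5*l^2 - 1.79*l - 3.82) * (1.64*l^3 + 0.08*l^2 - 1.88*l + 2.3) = -2.46*l^5 - 3.0556*l^4 - 3.588*l^3 - 0.3904*l^2 + 3.0646*l - 8.786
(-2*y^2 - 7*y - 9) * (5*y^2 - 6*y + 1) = -10*y^4 - 23*y^3 - 5*y^2 + 47*y - 9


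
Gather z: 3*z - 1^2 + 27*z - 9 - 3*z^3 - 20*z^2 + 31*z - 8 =-3*z^3 - 20*z^2 + 61*z - 18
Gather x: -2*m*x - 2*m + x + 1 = -2*m + x*(1 - 2*m) + 1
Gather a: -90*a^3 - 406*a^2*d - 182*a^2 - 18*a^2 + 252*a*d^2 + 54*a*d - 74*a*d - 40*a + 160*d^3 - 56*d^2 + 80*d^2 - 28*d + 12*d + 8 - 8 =-90*a^3 + a^2*(-406*d - 200) + a*(252*d^2 - 20*d - 40) + 160*d^3 + 24*d^2 - 16*d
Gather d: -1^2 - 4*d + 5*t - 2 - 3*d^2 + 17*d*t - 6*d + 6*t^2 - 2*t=-3*d^2 + d*(17*t - 10) + 6*t^2 + 3*t - 3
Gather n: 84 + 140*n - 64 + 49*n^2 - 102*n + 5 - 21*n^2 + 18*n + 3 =28*n^2 + 56*n + 28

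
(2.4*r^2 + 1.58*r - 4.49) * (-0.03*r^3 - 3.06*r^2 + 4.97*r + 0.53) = -0.072*r^5 - 7.3914*r^4 + 7.2279*r^3 + 22.864*r^2 - 21.4779*r - 2.3797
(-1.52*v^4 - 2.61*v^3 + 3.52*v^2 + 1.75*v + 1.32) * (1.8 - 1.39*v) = 2.1128*v^5 + 0.891899999999999*v^4 - 9.5908*v^3 + 3.9035*v^2 + 1.3152*v + 2.376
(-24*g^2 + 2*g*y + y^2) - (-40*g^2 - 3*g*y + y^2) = 16*g^2 + 5*g*y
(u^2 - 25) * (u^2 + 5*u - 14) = u^4 + 5*u^3 - 39*u^2 - 125*u + 350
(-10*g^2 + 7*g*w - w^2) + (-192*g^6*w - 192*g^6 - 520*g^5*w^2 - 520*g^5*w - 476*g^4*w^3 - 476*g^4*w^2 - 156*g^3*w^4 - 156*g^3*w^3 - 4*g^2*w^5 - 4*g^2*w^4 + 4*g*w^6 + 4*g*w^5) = -192*g^6*w - 192*g^6 - 520*g^5*w^2 - 520*g^5*w - 476*g^4*w^3 - 476*g^4*w^2 - 156*g^3*w^4 - 156*g^3*w^3 - 4*g^2*w^5 - 4*g^2*w^4 - 10*g^2 + 4*g*w^6 + 4*g*w^5 + 7*g*w - w^2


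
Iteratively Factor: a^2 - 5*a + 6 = (a - 3)*(a - 2)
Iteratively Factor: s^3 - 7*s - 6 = (s + 1)*(s^2 - s - 6) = (s - 3)*(s + 1)*(s + 2)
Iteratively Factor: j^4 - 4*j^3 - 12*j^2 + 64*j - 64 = (j + 4)*(j^3 - 8*j^2 + 20*j - 16) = (j - 4)*(j + 4)*(j^2 - 4*j + 4) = (j - 4)*(j - 2)*(j + 4)*(j - 2)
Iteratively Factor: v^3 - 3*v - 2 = (v + 1)*(v^2 - v - 2) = (v + 1)^2*(v - 2)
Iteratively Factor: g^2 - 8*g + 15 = (g - 3)*(g - 5)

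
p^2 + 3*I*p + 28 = (p - 4*I)*(p + 7*I)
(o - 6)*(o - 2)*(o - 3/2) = o^3 - 19*o^2/2 + 24*o - 18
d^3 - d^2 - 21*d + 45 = (d - 3)^2*(d + 5)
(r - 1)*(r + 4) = r^2 + 3*r - 4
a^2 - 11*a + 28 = (a - 7)*(a - 4)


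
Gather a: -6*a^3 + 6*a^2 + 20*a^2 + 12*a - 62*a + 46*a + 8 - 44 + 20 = -6*a^3 + 26*a^2 - 4*a - 16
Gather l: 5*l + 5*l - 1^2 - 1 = 10*l - 2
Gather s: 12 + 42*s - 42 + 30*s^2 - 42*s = 30*s^2 - 30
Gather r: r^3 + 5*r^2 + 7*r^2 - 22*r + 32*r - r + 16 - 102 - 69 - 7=r^3 + 12*r^2 + 9*r - 162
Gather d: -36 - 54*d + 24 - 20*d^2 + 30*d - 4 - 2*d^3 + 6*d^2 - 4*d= -2*d^3 - 14*d^2 - 28*d - 16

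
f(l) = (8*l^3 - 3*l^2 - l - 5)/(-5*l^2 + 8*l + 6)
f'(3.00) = 4.56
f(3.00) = -12.07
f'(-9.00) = -1.56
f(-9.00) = 12.89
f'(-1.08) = 0.63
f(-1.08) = 2.07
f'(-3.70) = -1.42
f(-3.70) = 4.86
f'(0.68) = 0.72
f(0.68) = -0.50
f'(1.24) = 3.74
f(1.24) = 0.53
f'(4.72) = -0.92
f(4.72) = -11.31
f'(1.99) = 155.75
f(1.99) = 20.84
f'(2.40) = 71.94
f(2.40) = -23.86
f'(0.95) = 1.61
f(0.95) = -0.20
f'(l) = (10*l - 8)*(8*l^3 - 3*l^2 - l - 5)/(-5*l^2 + 8*l + 6)^2 + (24*l^2 - 6*l - 1)/(-5*l^2 + 8*l + 6) = (-40*l^4 + 128*l^3 + 115*l^2 - 86*l + 34)/(25*l^4 - 80*l^3 + 4*l^2 + 96*l + 36)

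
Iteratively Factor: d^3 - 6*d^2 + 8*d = (d)*(d^2 - 6*d + 8) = d*(d - 2)*(d - 4)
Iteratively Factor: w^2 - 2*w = (w - 2)*(w)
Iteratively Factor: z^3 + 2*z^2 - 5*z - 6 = (z - 2)*(z^2 + 4*z + 3) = (z - 2)*(z + 1)*(z + 3)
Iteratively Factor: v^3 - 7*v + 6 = (v - 1)*(v^2 + v - 6) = (v - 2)*(v - 1)*(v + 3)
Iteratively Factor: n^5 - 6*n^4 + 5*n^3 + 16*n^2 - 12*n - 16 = (n - 2)*(n^4 - 4*n^3 - 3*n^2 + 10*n + 8) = (n - 2)^2*(n^3 - 2*n^2 - 7*n - 4) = (n - 2)^2*(n + 1)*(n^2 - 3*n - 4) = (n - 4)*(n - 2)^2*(n + 1)*(n + 1)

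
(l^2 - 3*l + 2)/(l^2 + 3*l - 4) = (l - 2)/(l + 4)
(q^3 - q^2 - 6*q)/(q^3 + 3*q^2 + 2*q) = (q - 3)/(q + 1)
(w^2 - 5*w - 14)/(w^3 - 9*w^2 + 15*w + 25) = (w^2 - 5*w - 14)/(w^3 - 9*w^2 + 15*w + 25)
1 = 1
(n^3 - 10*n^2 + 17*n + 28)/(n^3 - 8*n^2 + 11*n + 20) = (n - 7)/(n - 5)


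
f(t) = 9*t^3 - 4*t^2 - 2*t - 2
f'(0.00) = -2.00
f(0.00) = -2.00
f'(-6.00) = 1018.00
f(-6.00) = -2078.00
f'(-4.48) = 575.74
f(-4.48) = -882.56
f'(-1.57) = 77.11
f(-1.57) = -43.55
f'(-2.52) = 189.62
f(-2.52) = -166.39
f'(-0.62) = 13.34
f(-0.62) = -4.44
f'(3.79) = 355.51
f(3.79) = 422.92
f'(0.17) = -2.58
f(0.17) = -2.41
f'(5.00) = 633.00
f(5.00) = 1013.00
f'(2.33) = 125.94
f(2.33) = 85.47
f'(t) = 27*t^2 - 8*t - 2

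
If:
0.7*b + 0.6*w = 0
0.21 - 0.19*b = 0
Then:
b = 1.11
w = -1.29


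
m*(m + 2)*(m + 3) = m^3 + 5*m^2 + 6*m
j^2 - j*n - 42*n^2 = (j - 7*n)*(j + 6*n)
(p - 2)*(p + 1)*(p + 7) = p^3 + 6*p^2 - 9*p - 14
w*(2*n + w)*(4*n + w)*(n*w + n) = 8*n^3*w^2 + 8*n^3*w + 6*n^2*w^3 + 6*n^2*w^2 + n*w^4 + n*w^3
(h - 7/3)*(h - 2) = h^2 - 13*h/3 + 14/3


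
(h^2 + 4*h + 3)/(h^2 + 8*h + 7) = (h + 3)/(h + 7)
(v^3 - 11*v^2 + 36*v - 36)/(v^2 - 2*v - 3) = (v^2 - 8*v + 12)/(v + 1)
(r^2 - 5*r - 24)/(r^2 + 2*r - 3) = (r - 8)/(r - 1)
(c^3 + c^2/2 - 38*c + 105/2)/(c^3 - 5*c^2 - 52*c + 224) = (2*c^2 - 13*c + 15)/(2*(c^2 - 12*c + 32))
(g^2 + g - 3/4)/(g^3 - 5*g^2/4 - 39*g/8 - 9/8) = 2*(2*g - 1)/(4*g^2 - 11*g - 3)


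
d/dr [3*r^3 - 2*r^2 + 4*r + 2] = 9*r^2 - 4*r + 4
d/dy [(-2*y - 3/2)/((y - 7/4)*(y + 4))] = 2*(16*y^2 + 24*y + 139)/(16*y^4 + 72*y^3 - 143*y^2 - 504*y + 784)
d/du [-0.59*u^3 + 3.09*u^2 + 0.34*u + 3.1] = -1.77*u^2 + 6.18*u + 0.34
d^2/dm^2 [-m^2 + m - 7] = -2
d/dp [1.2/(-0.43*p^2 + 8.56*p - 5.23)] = (1.032*p - 10.272)/(0.43*p^2 - 8.56*p + 5.23)^2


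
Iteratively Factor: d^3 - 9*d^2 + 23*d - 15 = (d - 5)*(d^2 - 4*d + 3) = (d - 5)*(d - 3)*(d - 1)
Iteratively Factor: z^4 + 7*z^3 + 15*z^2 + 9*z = (z + 1)*(z^3 + 6*z^2 + 9*z) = (z + 1)*(z + 3)*(z^2 + 3*z) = (z + 1)*(z + 3)^2*(z)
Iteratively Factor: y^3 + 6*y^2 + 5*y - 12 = (y + 4)*(y^2 + 2*y - 3) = (y + 3)*(y + 4)*(y - 1)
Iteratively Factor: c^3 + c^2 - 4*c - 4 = (c - 2)*(c^2 + 3*c + 2) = (c - 2)*(c + 2)*(c + 1)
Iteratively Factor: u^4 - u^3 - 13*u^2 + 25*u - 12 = (u - 3)*(u^3 + 2*u^2 - 7*u + 4) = (u - 3)*(u - 1)*(u^2 + 3*u - 4) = (u - 3)*(u - 1)*(u + 4)*(u - 1)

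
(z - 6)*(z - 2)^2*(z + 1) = z^4 - 9*z^3 + 18*z^2 + 4*z - 24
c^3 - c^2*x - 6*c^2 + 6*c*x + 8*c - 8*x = (c - 4)*(c - 2)*(c - x)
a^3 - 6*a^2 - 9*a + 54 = (a - 6)*(a - 3)*(a + 3)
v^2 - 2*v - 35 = (v - 7)*(v + 5)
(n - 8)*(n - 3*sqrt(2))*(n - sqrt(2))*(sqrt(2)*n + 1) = sqrt(2)*n^4 - 8*sqrt(2)*n^3 - 7*n^3 + 2*sqrt(2)*n^2 + 56*n^2 - 16*sqrt(2)*n + 6*n - 48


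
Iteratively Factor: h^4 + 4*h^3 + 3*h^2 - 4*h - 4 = (h - 1)*(h^3 + 5*h^2 + 8*h + 4) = (h - 1)*(h + 1)*(h^2 + 4*h + 4) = (h - 1)*(h + 1)*(h + 2)*(h + 2)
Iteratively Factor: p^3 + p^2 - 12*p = (p - 3)*(p^2 + 4*p) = p*(p - 3)*(p + 4)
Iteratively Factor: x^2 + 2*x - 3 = (x + 3)*(x - 1)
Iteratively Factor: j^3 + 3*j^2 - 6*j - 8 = (j + 4)*(j^2 - j - 2) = (j + 1)*(j + 4)*(j - 2)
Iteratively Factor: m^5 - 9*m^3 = (m)*(m^4 - 9*m^2) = m*(m - 3)*(m^3 + 3*m^2) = m^2*(m - 3)*(m^2 + 3*m) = m^3*(m - 3)*(m + 3)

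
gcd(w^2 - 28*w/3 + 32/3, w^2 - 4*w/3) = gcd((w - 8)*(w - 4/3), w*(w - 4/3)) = w - 4/3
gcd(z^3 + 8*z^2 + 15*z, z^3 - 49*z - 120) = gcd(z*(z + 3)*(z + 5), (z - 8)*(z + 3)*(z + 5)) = z^2 + 8*z + 15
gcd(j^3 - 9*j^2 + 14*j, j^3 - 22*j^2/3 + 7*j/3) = j^2 - 7*j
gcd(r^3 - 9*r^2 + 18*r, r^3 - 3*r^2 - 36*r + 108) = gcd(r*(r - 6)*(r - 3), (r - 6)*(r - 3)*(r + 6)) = r^2 - 9*r + 18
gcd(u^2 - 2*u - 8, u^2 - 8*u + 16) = u - 4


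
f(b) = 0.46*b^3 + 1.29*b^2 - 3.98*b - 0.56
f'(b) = 1.38*b^2 + 2.58*b - 3.98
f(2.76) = 7.95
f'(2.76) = 13.65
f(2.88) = 9.67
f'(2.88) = 14.90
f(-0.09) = -0.19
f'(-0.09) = -4.20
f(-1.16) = 5.07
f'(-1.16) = -5.12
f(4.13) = 37.41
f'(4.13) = 30.21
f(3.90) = 30.83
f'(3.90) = 27.07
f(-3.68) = 8.63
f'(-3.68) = 5.21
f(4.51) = 49.93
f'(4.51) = 35.73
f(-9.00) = -195.59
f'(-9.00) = 84.58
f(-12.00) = -561.92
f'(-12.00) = 163.78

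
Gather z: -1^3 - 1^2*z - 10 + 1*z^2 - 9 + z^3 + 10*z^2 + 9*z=z^3 + 11*z^2 + 8*z - 20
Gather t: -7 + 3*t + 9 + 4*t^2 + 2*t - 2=4*t^2 + 5*t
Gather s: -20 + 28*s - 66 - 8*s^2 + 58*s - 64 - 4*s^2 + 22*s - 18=-12*s^2 + 108*s - 168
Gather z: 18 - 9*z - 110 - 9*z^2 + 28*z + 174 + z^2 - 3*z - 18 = -8*z^2 + 16*z + 64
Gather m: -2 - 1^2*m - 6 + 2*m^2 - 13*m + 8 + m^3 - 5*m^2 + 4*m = m^3 - 3*m^2 - 10*m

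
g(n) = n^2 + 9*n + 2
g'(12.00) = 33.00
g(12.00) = 254.00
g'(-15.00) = -21.00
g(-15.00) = 92.00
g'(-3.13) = 2.74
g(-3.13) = -16.37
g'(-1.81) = 5.38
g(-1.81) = -11.01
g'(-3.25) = 2.50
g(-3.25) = -16.69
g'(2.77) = 14.54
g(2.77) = 34.60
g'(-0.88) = 7.24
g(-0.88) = -5.15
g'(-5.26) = -1.52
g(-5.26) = -17.67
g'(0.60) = 10.20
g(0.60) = 7.76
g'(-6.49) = -3.98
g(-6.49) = -14.29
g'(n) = 2*n + 9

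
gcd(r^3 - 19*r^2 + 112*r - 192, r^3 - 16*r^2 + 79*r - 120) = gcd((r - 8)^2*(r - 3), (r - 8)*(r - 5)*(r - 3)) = r^2 - 11*r + 24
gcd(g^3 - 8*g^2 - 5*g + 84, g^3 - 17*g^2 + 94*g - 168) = g^2 - 11*g + 28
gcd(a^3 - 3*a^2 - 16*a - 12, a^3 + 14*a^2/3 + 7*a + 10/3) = a^2 + 3*a + 2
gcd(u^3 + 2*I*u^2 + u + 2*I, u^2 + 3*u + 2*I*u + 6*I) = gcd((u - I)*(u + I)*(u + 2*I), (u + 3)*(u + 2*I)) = u + 2*I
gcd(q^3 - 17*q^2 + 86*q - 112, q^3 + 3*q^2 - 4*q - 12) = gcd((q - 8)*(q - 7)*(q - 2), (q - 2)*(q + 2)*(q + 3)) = q - 2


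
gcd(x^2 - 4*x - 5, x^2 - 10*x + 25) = x - 5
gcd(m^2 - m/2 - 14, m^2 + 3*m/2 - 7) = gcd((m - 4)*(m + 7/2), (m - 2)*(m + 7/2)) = m + 7/2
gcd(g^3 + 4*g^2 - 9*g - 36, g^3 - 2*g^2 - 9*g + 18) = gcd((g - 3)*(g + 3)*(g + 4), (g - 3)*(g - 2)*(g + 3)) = g^2 - 9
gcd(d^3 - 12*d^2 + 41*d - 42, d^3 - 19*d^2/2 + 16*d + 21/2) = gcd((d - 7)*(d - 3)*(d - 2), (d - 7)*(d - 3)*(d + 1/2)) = d^2 - 10*d + 21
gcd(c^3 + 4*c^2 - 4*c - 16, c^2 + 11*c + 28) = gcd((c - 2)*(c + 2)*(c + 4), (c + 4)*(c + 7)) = c + 4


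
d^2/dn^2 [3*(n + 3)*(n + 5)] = 6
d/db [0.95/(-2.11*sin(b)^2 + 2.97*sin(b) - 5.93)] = (4.009*sin(b) - 2.8215)*cos(b)/(2.11*sin(b)^2 - 2.97*sin(b) + 5.93)^2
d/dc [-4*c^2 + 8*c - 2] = 8 - 8*c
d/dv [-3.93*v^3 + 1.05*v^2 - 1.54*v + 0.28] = -11.79*v^2 + 2.1*v - 1.54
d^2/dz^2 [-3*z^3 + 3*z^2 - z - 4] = 6 - 18*z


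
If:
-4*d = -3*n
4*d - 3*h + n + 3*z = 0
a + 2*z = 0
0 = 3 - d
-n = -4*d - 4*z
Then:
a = 4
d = 3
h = 10/3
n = 4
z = -2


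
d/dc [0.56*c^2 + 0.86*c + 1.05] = 1.12*c + 0.86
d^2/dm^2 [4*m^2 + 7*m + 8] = 8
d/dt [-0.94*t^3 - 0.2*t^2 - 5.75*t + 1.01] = -2.82*t^2 - 0.4*t - 5.75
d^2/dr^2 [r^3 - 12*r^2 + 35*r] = 6*r - 24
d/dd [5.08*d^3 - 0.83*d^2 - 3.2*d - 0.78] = 15.24*d^2 - 1.66*d - 3.2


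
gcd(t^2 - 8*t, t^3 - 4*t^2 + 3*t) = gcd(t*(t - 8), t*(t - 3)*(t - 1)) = t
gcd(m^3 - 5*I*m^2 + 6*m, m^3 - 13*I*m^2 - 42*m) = m^2 - 6*I*m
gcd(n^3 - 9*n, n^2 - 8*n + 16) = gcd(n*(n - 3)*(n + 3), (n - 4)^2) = 1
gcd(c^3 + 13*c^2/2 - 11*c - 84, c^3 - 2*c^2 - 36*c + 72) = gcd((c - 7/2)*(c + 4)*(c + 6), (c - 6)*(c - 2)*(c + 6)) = c + 6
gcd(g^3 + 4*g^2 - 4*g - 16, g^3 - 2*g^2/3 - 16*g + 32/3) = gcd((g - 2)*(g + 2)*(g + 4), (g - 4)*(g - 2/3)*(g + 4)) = g + 4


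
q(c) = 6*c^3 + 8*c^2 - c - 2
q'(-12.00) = 2399.00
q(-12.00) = -9206.00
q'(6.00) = 743.00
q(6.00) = 1576.00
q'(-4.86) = 346.39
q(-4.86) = -496.93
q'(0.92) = 28.96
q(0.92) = 8.52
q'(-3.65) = 180.40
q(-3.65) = -183.53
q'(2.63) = 165.58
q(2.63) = 159.85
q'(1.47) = 61.42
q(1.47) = 32.88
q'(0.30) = 5.42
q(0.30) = -1.42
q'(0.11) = 0.98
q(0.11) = -2.01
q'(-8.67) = 1213.32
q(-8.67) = -3302.26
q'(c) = 18*c^2 + 16*c - 1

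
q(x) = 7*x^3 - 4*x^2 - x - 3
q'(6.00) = 707.00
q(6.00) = 1359.00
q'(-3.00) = 212.00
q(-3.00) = -225.00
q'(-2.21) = 119.25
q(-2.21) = -95.88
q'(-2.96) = 206.67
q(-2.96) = -216.63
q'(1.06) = 14.12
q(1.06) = -0.22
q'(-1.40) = 51.36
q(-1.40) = -28.65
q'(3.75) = 264.31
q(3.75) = 306.14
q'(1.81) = 53.32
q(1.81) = 23.59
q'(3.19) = 187.18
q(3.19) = 180.34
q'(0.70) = 3.69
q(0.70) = -3.26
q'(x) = 21*x^2 - 8*x - 1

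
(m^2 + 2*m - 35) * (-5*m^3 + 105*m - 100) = -5*m^5 - 10*m^4 + 280*m^3 + 110*m^2 - 3875*m + 3500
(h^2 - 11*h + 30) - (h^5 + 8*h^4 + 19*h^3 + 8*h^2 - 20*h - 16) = -h^5 - 8*h^4 - 19*h^3 - 7*h^2 + 9*h + 46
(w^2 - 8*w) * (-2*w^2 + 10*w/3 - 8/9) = -2*w^4 + 58*w^3/3 - 248*w^2/9 + 64*w/9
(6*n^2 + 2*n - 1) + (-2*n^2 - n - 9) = 4*n^2 + n - 10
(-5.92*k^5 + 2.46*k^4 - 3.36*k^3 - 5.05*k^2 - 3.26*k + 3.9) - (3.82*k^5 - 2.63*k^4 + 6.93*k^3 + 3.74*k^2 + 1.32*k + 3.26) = -9.74*k^5 + 5.09*k^4 - 10.29*k^3 - 8.79*k^2 - 4.58*k + 0.64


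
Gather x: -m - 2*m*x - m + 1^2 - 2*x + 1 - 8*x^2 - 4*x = -2*m - 8*x^2 + x*(-2*m - 6) + 2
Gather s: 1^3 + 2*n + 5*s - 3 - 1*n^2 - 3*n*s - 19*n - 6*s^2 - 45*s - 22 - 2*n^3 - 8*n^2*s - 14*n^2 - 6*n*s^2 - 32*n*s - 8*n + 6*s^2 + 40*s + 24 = -2*n^3 - 15*n^2 - 6*n*s^2 - 25*n + s*(-8*n^2 - 35*n)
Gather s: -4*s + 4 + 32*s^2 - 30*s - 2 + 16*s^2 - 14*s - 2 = 48*s^2 - 48*s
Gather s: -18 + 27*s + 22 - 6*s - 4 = 21*s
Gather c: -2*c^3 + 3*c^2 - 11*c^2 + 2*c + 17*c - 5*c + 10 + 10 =-2*c^3 - 8*c^2 + 14*c + 20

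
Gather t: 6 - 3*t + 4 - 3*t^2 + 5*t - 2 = -3*t^2 + 2*t + 8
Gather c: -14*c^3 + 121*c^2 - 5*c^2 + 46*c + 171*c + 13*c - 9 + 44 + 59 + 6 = -14*c^3 + 116*c^2 + 230*c + 100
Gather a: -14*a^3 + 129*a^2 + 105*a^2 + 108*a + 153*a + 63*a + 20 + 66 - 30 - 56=-14*a^3 + 234*a^2 + 324*a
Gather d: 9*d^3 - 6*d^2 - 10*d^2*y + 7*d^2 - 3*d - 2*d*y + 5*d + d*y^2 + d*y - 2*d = 9*d^3 + d^2*(1 - 10*y) + d*(y^2 - y)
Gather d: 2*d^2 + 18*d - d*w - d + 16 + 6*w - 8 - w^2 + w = 2*d^2 + d*(17 - w) - w^2 + 7*w + 8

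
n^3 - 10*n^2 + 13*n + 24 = (n - 8)*(n - 3)*(n + 1)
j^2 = j^2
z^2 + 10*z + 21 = (z + 3)*(z + 7)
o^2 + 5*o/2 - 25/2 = (o - 5/2)*(o + 5)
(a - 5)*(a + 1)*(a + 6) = a^3 + 2*a^2 - 29*a - 30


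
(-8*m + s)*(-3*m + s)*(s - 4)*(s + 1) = 24*m^2*s^2 - 72*m^2*s - 96*m^2 - 11*m*s^3 + 33*m*s^2 + 44*m*s + s^4 - 3*s^3 - 4*s^2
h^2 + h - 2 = (h - 1)*(h + 2)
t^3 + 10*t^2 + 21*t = t*(t + 3)*(t + 7)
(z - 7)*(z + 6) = z^2 - z - 42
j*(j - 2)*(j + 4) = j^3 + 2*j^2 - 8*j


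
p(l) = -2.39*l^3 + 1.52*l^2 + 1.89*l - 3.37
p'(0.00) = 1.89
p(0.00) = -3.37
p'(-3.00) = -71.76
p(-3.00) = 69.17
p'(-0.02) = 1.83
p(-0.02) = -3.41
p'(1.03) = -2.59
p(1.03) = -2.42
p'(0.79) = -0.18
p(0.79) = -2.11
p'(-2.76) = -61.12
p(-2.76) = 53.24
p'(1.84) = -16.79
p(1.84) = -9.63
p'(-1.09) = -9.94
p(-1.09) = -0.53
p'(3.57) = -78.64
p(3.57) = -85.99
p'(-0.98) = -7.98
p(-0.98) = -1.51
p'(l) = -7.17*l^2 + 3.04*l + 1.89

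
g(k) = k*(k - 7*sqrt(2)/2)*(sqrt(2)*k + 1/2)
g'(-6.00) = 228.26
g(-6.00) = -524.62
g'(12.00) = 452.47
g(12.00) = 1478.06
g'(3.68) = 7.14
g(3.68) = -26.65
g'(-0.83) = 11.24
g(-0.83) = -3.23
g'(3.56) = 5.01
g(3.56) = -27.38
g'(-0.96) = 13.92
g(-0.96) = -4.87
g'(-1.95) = 39.01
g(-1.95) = -30.38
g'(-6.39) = 253.83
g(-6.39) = -618.59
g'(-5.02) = 169.70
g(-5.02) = -330.29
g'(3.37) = 1.90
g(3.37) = -28.03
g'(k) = sqrt(2)*k*(k - 7*sqrt(2)/2) + k*(sqrt(2)*k + 1/2) + (k - 7*sqrt(2)/2)*(sqrt(2)*k + 1/2) = 3*sqrt(2)*k^2 - 13*k - 7*sqrt(2)/4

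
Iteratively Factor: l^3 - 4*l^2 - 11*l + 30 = (l + 3)*(l^2 - 7*l + 10) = (l - 5)*(l + 3)*(l - 2)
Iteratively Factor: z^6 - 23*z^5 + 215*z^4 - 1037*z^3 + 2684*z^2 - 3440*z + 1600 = (z - 1)*(z^5 - 22*z^4 + 193*z^3 - 844*z^2 + 1840*z - 1600) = (z - 5)*(z - 1)*(z^4 - 17*z^3 + 108*z^2 - 304*z + 320) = (z - 5)*(z - 4)*(z - 1)*(z^3 - 13*z^2 + 56*z - 80) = (z - 5)^2*(z - 4)*(z - 1)*(z^2 - 8*z + 16) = (z - 5)^2*(z - 4)^2*(z - 1)*(z - 4)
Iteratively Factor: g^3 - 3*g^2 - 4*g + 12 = (g - 2)*(g^2 - g - 6) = (g - 2)*(g + 2)*(g - 3)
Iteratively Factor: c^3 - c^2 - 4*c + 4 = (c + 2)*(c^2 - 3*c + 2) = (c - 1)*(c + 2)*(c - 2)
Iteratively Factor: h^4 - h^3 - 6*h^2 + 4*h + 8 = (h - 2)*(h^3 + h^2 - 4*h - 4) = (h - 2)*(h + 1)*(h^2 - 4) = (h - 2)*(h + 1)*(h + 2)*(h - 2)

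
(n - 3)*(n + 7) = n^2 + 4*n - 21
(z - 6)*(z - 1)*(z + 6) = z^3 - z^2 - 36*z + 36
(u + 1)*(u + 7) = u^2 + 8*u + 7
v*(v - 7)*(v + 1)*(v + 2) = v^4 - 4*v^3 - 19*v^2 - 14*v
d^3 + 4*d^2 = d^2*(d + 4)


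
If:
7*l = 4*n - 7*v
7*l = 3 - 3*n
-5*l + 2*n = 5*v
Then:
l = 3/7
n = 0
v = -3/7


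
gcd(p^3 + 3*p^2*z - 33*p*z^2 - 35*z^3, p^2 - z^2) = p + z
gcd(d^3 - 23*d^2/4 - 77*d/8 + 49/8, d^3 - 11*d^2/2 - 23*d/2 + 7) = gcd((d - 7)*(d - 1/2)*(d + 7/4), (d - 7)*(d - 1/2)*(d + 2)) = d^2 - 15*d/2 + 7/2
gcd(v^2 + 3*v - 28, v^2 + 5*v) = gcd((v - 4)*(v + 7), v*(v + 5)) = 1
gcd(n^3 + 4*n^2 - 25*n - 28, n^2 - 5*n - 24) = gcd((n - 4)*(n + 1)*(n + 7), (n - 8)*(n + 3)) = 1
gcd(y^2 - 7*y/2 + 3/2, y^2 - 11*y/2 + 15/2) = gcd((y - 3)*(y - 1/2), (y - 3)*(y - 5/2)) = y - 3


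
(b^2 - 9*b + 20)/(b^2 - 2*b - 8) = (b - 5)/(b + 2)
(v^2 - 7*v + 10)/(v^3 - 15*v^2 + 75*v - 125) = (v - 2)/(v^2 - 10*v + 25)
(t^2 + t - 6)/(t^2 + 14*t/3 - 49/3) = 3*(t^2 + t - 6)/(3*t^2 + 14*t - 49)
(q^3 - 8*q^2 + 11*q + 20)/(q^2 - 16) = (q^2 - 4*q - 5)/(q + 4)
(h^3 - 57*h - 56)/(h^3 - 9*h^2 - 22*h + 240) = (h^2 + 8*h + 7)/(h^2 - h - 30)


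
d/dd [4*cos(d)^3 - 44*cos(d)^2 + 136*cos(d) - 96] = 4*(-3*cos(d)^2 + 22*cos(d) - 34)*sin(d)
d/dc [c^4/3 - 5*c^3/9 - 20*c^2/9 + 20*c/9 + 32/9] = 4*c^3/3 - 5*c^2/3 - 40*c/9 + 20/9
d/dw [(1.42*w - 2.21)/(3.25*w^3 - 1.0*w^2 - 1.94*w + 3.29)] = (-9.23*w^3 + 22.9675*w^2 - 4.42*w + 0.3844)/(10.5625*w^6 - 6.5*w^5 - 11.61*w^4 + 25.265*w^3 - 2.8164*w^2 - 12.7652*w + 10.8241)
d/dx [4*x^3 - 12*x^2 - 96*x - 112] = 12*x^2 - 24*x - 96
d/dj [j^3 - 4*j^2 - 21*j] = 3*j^2 - 8*j - 21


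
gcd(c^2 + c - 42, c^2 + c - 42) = c^2 + c - 42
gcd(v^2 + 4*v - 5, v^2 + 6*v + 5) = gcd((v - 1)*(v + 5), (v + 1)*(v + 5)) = v + 5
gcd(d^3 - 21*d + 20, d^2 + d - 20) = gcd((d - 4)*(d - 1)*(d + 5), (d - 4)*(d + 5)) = d^2 + d - 20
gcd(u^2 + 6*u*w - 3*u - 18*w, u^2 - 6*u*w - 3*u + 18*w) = u - 3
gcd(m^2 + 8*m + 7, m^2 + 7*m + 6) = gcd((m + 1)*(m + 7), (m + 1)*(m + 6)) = m + 1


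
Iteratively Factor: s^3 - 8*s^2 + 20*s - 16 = (s - 4)*(s^2 - 4*s + 4) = (s - 4)*(s - 2)*(s - 2)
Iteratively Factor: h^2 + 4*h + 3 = (h + 1)*(h + 3)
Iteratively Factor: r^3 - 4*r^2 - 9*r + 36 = (r + 3)*(r^2 - 7*r + 12) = (r - 3)*(r + 3)*(r - 4)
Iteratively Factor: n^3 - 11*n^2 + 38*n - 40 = (n - 5)*(n^2 - 6*n + 8) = (n - 5)*(n - 4)*(n - 2)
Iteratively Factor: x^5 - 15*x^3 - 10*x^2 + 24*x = (x + 2)*(x^4 - 2*x^3 - 11*x^2 + 12*x) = (x - 1)*(x + 2)*(x^3 - x^2 - 12*x) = x*(x - 1)*(x + 2)*(x^2 - x - 12) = x*(x - 1)*(x + 2)*(x + 3)*(x - 4)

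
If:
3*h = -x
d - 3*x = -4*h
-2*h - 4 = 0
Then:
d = 26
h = -2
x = 6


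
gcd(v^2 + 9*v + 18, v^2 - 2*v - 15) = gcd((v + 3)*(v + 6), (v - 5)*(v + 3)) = v + 3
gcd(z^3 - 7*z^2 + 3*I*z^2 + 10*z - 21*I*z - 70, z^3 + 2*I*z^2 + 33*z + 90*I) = z + 5*I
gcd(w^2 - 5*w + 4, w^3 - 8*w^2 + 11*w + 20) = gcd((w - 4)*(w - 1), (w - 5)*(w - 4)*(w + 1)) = w - 4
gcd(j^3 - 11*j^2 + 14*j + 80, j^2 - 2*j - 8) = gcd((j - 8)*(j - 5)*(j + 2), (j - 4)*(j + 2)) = j + 2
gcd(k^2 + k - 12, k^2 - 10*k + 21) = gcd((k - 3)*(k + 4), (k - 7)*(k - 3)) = k - 3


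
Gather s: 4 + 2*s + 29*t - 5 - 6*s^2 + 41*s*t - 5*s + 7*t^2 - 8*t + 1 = -6*s^2 + s*(41*t - 3) + 7*t^2 + 21*t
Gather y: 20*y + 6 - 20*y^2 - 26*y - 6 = -20*y^2 - 6*y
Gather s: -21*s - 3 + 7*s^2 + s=7*s^2 - 20*s - 3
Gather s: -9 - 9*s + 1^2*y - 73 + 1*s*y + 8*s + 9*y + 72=s*(y - 1) + 10*y - 10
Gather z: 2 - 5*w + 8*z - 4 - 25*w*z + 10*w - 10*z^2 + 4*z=5*w - 10*z^2 + z*(12 - 25*w) - 2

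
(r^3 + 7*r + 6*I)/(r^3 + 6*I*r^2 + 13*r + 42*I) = (r + I)/(r + 7*I)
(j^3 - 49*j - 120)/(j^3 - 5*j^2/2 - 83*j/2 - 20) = 2*(j + 3)/(2*j + 1)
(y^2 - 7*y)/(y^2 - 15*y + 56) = y/(y - 8)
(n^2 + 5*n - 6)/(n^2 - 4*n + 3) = (n + 6)/(n - 3)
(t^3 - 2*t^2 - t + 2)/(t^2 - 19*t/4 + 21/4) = 4*(t^3 - 2*t^2 - t + 2)/(4*t^2 - 19*t + 21)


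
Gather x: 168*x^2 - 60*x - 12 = 168*x^2 - 60*x - 12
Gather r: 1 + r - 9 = r - 8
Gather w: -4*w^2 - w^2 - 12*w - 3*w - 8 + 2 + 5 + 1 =-5*w^2 - 15*w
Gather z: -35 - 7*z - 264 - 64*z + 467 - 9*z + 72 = 240 - 80*z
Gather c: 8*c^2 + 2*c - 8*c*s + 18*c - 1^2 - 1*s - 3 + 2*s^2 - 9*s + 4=8*c^2 + c*(20 - 8*s) + 2*s^2 - 10*s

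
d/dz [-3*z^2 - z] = -6*z - 1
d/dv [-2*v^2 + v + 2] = 1 - 4*v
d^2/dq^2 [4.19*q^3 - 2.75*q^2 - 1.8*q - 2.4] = 25.14*q - 5.5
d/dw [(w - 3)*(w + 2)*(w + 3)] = 3*w^2 + 4*w - 9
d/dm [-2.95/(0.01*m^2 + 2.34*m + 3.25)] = (0.059*m + 6.903)/(0.01*m^2 + 2.34*m + 3.25)^2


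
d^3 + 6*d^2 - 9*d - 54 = (d - 3)*(d + 3)*(d + 6)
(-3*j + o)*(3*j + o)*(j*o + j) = -9*j^3*o - 9*j^3 + j*o^3 + j*o^2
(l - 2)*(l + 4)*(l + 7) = l^3 + 9*l^2 + 6*l - 56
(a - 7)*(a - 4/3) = a^2 - 25*a/3 + 28/3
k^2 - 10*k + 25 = (k - 5)^2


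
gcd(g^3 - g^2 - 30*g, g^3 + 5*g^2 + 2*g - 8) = 1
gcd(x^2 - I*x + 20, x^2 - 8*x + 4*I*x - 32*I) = x + 4*I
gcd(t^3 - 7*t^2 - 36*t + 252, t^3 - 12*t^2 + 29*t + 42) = t^2 - 13*t + 42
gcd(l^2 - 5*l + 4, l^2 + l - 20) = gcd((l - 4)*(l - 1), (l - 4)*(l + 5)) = l - 4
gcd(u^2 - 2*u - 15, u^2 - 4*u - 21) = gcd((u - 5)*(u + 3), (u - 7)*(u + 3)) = u + 3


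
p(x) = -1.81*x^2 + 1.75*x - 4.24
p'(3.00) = -9.11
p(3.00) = -15.28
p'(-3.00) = 12.61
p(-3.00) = -25.78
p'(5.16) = -16.93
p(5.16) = -43.40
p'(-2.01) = 9.03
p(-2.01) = -15.07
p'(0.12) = 1.32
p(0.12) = -4.06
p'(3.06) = -9.33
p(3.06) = -15.83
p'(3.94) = -12.51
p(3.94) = -25.44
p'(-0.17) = 2.37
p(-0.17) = -4.59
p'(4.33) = -13.92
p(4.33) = -30.60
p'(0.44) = 0.16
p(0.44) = -3.82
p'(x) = 1.75 - 3.62*x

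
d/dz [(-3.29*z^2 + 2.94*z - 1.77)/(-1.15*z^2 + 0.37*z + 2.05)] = (2.1637*z^2 - 17.56*z + 6.6819)/(1.3225*z^4 - 0.851*z^3 - 4.5781*z^2 + 1.517*z + 4.2025)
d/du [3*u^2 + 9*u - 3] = 6*u + 9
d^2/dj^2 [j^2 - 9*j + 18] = 2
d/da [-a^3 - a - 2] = -3*a^2 - 1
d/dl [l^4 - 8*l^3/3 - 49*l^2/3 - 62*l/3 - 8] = 4*l^3 - 8*l^2 - 98*l/3 - 62/3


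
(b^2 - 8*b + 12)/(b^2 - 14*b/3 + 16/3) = 3*(b - 6)/(3*b - 8)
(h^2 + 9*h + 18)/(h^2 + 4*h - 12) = (h + 3)/(h - 2)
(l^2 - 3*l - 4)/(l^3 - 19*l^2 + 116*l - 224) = (l + 1)/(l^2 - 15*l + 56)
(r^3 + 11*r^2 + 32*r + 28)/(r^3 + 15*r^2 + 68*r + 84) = (r + 2)/(r + 6)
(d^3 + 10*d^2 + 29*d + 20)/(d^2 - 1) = (d^2 + 9*d + 20)/(d - 1)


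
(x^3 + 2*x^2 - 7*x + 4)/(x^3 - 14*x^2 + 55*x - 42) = (x^2 + 3*x - 4)/(x^2 - 13*x + 42)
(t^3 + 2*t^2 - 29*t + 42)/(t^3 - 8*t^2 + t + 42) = (t^2 + 5*t - 14)/(t^2 - 5*t - 14)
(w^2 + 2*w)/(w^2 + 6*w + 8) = w/(w + 4)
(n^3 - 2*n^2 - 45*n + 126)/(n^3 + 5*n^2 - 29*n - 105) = (n^2 - 9*n + 18)/(n^2 - 2*n - 15)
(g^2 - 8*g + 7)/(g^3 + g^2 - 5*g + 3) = (g - 7)/(g^2 + 2*g - 3)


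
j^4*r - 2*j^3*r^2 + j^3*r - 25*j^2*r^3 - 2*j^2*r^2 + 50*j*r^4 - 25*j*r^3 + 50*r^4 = (j - 5*r)*(j - 2*r)*(j + 5*r)*(j*r + r)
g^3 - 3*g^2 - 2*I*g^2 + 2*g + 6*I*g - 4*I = (g - 2)*(g - 1)*(g - 2*I)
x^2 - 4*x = x*(x - 4)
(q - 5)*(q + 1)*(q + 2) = q^3 - 2*q^2 - 13*q - 10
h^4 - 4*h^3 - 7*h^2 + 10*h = h*(h - 5)*(h - 1)*(h + 2)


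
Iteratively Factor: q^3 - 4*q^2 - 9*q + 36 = (q - 3)*(q^2 - q - 12) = (q - 3)*(q + 3)*(q - 4)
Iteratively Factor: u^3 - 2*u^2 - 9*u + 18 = (u + 3)*(u^2 - 5*u + 6) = (u - 3)*(u + 3)*(u - 2)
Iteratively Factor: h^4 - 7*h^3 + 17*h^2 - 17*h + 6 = (h - 2)*(h^3 - 5*h^2 + 7*h - 3) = (h - 2)*(h - 1)*(h^2 - 4*h + 3) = (h - 2)*(h - 1)^2*(h - 3)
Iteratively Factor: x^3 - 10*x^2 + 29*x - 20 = (x - 5)*(x^2 - 5*x + 4) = (x - 5)*(x - 4)*(x - 1)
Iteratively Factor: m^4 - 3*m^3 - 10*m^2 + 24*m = (m - 4)*(m^3 + m^2 - 6*m) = m*(m - 4)*(m^2 + m - 6) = m*(m - 4)*(m + 3)*(m - 2)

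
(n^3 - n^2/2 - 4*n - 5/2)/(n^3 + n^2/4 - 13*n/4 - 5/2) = 2*(2*n^2 - 3*n - 5)/(4*n^2 - 3*n - 10)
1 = 1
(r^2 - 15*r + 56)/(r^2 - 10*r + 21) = (r - 8)/(r - 3)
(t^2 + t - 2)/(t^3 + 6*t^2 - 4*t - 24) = (t - 1)/(t^2 + 4*t - 12)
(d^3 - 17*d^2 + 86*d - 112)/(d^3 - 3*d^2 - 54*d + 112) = (d - 7)/(d + 7)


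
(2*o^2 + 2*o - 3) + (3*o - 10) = 2*o^2 + 5*o - 13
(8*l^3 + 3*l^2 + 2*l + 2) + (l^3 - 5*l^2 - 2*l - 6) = 9*l^3 - 2*l^2 - 4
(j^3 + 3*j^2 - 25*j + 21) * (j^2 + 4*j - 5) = j^5 + 7*j^4 - 18*j^3 - 94*j^2 + 209*j - 105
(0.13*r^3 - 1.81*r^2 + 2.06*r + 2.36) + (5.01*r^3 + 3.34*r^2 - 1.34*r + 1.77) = 5.14*r^3 + 1.53*r^2 + 0.72*r + 4.13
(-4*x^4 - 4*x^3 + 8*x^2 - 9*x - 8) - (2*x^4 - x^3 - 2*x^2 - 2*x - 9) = -6*x^4 - 3*x^3 + 10*x^2 - 7*x + 1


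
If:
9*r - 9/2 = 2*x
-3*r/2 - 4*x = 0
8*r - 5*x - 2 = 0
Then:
No Solution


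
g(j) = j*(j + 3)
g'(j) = 2*j + 3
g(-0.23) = -0.64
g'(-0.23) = 2.54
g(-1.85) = -2.13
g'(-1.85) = -0.70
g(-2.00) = -2.00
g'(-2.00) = -1.00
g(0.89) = 3.46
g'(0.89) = 4.78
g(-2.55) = -1.15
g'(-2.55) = -2.10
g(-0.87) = -1.85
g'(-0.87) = 1.26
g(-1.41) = -2.24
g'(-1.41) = 0.18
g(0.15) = 0.47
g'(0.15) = 3.30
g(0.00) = 0.00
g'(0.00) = 3.00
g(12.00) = 180.00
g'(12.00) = 27.00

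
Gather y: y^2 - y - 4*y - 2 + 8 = y^2 - 5*y + 6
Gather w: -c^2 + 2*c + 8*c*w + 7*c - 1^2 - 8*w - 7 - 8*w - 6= -c^2 + 9*c + w*(8*c - 16) - 14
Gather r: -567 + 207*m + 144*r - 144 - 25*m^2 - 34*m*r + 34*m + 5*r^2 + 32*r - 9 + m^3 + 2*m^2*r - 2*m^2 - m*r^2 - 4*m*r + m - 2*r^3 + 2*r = m^3 - 27*m^2 + 242*m - 2*r^3 + r^2*(5 - m) + r*(2*m^2 - 38*m + 178) - 720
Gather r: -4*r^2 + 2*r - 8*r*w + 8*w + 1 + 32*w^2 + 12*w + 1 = -4*r^2 + r*(2 - 8*w) + 32*w^2 + 20*w + 2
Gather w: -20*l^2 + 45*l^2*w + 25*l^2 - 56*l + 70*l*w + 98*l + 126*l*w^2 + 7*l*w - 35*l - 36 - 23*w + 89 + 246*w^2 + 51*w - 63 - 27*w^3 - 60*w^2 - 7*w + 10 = 5*l^2 + 7*l - 27*w^3 + w^2*(126*l + 186) + w*(45*l^2 + 77*l + 21)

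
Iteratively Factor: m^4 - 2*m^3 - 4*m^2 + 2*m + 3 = (m - 3)*(m^3 + m^2 - m - 1) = (m - 3)*(m - 1)*(m^2 + 2*m + 1) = (m - 3)*(m - 1)*(m + 1)*(m + 1)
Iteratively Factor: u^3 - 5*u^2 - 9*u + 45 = (u + 3)*(u^2 - 8*u + 15) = (u - 5)*(u + 3)*(u - 3)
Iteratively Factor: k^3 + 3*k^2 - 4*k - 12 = (k + 3)*(k^2 - 4) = (k + 2)*(k + 3)*(k - 2)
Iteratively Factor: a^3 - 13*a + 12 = (a - 1)*(a^2 + a - 12) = (a - 3)*(a - 1)*(a + 4)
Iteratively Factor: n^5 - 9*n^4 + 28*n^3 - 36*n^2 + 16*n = (n)*(n^4 - 9*n^3 + 28*n^2 - 36*n + 16) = n*(n - 4)*(n^3 - 5*n^2 + 8*n - 4) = n*(n - 4)*(n - 2)*(n^2 - 3*n + 2) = n*(n - 4)*(n - 2)*(n - 1)*(n - 2)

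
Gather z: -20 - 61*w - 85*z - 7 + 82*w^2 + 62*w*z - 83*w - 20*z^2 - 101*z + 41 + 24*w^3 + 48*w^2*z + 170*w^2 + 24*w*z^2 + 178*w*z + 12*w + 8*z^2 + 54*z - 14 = 24*w^3 + 252*w^2 - 132*w + z^2*(24*w - 12) + z*(48*w^2 + 240*w - 132)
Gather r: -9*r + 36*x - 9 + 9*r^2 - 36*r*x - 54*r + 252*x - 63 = 9*r^2 + r*(-36*x - 63) + 288*x - 72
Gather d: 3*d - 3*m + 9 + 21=3*d - 3*m + 30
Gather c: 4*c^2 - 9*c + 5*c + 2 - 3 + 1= 4*c^2 - 4*c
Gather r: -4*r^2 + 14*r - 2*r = -4*r^2 + 12*r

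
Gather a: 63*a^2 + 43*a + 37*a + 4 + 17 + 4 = 63*a^2 + 80*a + 25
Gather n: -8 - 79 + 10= -77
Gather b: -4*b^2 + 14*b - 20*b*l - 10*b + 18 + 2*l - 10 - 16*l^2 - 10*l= -4*b^2 + b*(4 - 20*l) - 16*l^2 - 8*l + 8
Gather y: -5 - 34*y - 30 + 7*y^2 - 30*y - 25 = 7*y^2 - 64*y - 60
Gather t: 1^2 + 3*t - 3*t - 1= 0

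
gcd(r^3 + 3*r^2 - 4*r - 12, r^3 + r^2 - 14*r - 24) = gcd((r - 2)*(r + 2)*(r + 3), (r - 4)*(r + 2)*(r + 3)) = r^2 + 5*r + 6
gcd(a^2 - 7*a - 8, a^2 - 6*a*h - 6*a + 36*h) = 1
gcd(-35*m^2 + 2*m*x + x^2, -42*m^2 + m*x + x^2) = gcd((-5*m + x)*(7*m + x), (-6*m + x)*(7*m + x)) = 7*m + x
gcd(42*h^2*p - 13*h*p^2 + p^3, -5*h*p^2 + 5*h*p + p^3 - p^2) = p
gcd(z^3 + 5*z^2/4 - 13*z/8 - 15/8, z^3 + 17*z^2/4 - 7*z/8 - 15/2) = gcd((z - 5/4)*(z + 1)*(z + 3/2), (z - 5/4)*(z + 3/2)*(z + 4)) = z^2 + z/4 - 15/8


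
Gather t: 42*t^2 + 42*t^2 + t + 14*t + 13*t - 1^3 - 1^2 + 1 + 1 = 84*t^2 + 28*t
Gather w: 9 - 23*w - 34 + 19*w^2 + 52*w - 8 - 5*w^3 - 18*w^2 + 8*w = -5*w^3 + w^2 + 37*w - 33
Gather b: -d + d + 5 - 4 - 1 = 0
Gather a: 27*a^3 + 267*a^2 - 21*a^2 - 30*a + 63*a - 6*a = 27*a^3 + 246*a^2 + 27*a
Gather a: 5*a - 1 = 5*a - 1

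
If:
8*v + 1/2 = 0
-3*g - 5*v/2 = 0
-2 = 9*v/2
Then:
No Solution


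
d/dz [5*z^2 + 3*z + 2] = 10*z + 3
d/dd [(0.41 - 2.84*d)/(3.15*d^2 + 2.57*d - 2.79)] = (8.946*d^2 - 2.583*d + 6.8699)/(9.9225*d^4 + 16.191*d^3 - 10.9721*d^2 - 14.3406*d + 7.7841)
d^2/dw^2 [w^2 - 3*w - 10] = 2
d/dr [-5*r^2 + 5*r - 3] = 5 - 10*r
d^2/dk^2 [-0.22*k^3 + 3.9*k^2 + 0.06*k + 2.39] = 7.8 - 1.32*k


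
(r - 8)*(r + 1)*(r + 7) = r^3 - 57*r - 56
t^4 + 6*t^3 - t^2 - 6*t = t*(t - 1)*(t + 1)*(t + 6)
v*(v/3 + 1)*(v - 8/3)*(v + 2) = v^4/3 + 7*v^3/9 - 22*v^2/9 - 16*v/3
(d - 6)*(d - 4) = d^2 - 10*d + 24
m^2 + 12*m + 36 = (m + 6)^2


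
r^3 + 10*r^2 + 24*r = r*(r + 4)*(r + 6)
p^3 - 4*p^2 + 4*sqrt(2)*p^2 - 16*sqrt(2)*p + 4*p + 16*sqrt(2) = (p - 2)^2*(p + 4*sqrt(2))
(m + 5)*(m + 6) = m^2 + 11*m + 30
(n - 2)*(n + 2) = n^2 - 4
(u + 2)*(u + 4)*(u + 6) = u^3 + 12*u^2 + 44*u + 48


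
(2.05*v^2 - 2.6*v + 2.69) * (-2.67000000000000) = -5.4735*v^2 + 6.942*v - 7.1823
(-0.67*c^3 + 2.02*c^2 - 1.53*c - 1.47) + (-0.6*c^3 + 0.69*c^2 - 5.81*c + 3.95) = -1.27*c^3 + 2.71*c^2 - 7.34*c + 2.48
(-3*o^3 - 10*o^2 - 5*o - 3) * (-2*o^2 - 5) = 6*o^5 + 20*o^4 + 25*o^3 + 56*o^2 + 25*o + 15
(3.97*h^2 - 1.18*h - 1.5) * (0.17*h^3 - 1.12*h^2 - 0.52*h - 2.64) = 0.6749*h^5 - 4.647*h^4 - 0.9978*h^3 - 8.1872*h^2 + 3.8952*h + 3.96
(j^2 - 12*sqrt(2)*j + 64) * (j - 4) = j^3 - 12*sqrt(2)*j^2 - 4*j^2 + 64*j + 48*sqrt(2)*j - 256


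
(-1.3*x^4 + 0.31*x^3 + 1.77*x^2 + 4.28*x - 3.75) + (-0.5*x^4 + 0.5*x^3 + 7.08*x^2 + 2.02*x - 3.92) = -1.8*x^4 + 0.81*x^3 + 8.85*x^2 + 6.3*x - 7.67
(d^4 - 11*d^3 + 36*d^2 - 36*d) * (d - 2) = d^5 - 13*d^4 + 58*d^3 - 108*d^2 + 72*d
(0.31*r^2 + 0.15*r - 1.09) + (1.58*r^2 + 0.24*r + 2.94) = 1.89*r^2 + 0.39*r + 1.85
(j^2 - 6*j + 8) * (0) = 0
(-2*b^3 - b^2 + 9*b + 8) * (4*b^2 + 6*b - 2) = -8*b^5 - 16*b^4 + 34*b^3 + 88*b^2 + 30*b - 16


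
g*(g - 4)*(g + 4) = g^3 - 16*g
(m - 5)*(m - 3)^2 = m^3 - 11*m^2 + 39*m - 45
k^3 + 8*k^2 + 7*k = k*(k + 1)*(k + 7)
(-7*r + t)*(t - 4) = -7*r*t + 28*r + t^2 - 4*t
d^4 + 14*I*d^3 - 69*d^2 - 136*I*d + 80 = (d + I)*(d + 4*I)^2*(d + 5*I)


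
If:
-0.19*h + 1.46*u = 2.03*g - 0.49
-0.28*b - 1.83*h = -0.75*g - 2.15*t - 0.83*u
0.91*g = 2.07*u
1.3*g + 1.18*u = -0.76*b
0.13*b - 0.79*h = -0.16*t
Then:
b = -0.93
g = 0.39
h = -0.26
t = -0.55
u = 0.17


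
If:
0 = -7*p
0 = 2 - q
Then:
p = 0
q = 2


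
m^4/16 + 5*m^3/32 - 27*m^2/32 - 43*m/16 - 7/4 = (m/4 + 1/4)*(m/4 + 1/2)*(m - 4)*(m + 7/2)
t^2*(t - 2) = t^3 - 2*t^2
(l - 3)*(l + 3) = l^2 - 9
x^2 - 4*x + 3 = (x - 3)*(x - 1)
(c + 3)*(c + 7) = c^2 + 10*c + 21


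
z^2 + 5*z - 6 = (z - 1)*(z + 6)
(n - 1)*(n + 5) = n^2 + 4*n - 5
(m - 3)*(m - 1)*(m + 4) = m^3 - 13*m + 12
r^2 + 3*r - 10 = (r - 2)*(r + 5)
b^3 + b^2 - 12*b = b*(b - 3)*(b + 4)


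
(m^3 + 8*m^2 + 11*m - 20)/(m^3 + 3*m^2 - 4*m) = (m + 5)/m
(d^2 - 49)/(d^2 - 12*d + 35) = (d + 7)/(d - 5)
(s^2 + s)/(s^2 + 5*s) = (s + 1)/(s + 5)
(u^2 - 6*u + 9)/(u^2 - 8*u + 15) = (u - 3)/(u - 5)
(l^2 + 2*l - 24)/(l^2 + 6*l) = (l - 4)/l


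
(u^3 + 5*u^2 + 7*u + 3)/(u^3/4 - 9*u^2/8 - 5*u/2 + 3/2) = 8*(u^3 + 5*u^2 + 7*u + 3)/(2*u^3 - 9*u^2 - 20*u + 12)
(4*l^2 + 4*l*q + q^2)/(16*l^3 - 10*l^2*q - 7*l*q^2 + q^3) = (2*l + q)/(8*l^2 - 9*l*q + q^2)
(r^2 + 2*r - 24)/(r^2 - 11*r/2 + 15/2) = 2*(r^2 + 2*r - 24)/(2*r^2 - 11*r + 15)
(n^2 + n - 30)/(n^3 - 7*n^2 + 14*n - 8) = (n^2 + n - 30)/(n^3 - 7*n^2 + 14*n - 8)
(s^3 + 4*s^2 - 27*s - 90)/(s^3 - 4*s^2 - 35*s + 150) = (s + 3)/(s - 5)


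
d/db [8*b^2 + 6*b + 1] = 16*b + 6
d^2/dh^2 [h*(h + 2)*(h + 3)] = 6*h + 10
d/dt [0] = 0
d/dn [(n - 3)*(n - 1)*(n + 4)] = 3*n^2 - 13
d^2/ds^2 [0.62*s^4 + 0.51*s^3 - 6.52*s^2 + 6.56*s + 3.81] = 7.44*s^2 + 3.06*s - 13.04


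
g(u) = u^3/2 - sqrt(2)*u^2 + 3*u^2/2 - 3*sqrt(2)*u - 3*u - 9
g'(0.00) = -7.24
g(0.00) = -9.00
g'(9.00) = 115.80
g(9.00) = 297.26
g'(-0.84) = -6.33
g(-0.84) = -3.15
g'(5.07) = 32.18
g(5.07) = 21.65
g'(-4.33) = 20.14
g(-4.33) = -16.62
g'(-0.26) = -7.19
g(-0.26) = -7.12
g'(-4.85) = 27.21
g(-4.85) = -28.90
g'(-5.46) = 36.54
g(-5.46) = -48.28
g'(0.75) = -6.27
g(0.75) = -14.17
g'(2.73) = 4.41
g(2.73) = -17.96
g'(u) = 3*u^2/2 - 2*sqrt(2)*u + 3*u - 3*sqrt(2) - 3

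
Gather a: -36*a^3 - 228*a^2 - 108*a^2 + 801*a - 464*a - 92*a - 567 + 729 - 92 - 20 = -36*a^3 - 336*a^2 + 245*a + 50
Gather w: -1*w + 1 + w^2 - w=w^2 - 2*w + 1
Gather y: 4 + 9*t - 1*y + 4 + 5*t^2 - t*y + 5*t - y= 5*t^2 + 14*t + y*(-t - 2) + 8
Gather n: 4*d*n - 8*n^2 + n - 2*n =-8*n^2 + n*(4*d - 1)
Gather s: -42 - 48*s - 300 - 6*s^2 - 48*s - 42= -6*s^2 - 96*s - 384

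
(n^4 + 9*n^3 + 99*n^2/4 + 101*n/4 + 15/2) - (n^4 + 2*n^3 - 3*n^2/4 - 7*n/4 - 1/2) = 7*n^3 + 51*n^2/2 + 27*n + 8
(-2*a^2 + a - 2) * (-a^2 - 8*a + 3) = 2*a^4 + 15*a^3 - 12*a^2 + 19*a - 6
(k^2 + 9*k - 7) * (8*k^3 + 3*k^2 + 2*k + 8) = 8*k^5 + 75*k^4 - 27*k^3 + 5*k^2 + 58*k - 56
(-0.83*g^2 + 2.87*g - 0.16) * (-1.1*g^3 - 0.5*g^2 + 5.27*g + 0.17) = 0.913*g^5 - 2.742*g^4 - 5.6331*g^3 + 15.0638*g^2 - 0.3553*g - 0.0272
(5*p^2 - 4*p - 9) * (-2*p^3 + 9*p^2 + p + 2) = -10*p^5 + 53*p^4 - 13*p^3 - 75*p^2 - 17*p - 18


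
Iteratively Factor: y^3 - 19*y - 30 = (y + 3)*(y^2 - 3*y - 10) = (y + 2)*(y + 3)*(y - 5)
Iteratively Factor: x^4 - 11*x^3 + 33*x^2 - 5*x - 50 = (x - 2)*(x^3 - 9*x^2 + 15*x + 25) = (x - 5)*(x - 2)*(x^2 - 4*x - 5) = (x - 5)*(x - 2)*(x + 1)*(x - 5)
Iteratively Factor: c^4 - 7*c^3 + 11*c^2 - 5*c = (c)*(c^3 - 7*c^2 + 11*c - 5) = c*(c - 5)*(c^2 - 2*c + 1) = c*(c - 5)*(c - 1)*(c - 1)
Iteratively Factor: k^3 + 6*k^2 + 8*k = (k + 2)*(k^2 + 4*k) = (k + 2)*(k + 4)*(k)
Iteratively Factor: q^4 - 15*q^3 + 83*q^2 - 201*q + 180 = (q - 5)*(q^3 - 10*q^2 + 33*q - 36) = (q - 5)*(q - 3)*(q^2 - 7*q + 12) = (q - 5)*(q - 3)^2*(q - 4)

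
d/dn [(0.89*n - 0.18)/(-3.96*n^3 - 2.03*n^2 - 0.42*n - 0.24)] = (7.0488*n^3 - 0.3317*n^2 - 0.7308*n - 0.2892)/(15.6816*n^6 + 16.0776*n^5 + 7.4473*n^4 + 3.606*n^3 + 1.1508*n^2 + 0.2016*n + 0.0576)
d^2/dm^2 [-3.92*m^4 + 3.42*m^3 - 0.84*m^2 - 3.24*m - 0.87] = -47.04*m^2 + 20.52*m - 1.68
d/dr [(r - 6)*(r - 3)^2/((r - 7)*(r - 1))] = (r^4 - 16*r^3 + 72*r^2 - 60*r - 117)/(r^4 - 16*r^3 + 78*r^2 - 112*r + 49)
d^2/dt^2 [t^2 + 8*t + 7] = 2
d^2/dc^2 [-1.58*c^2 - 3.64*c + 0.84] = -3.16000000000000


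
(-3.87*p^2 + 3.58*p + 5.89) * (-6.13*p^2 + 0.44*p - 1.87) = 23.7231*p^4 - 23.6482*p^3 - 27.2936*p^2 - 4.103*p - 11.0143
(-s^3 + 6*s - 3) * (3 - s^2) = s^5 - 9*s^3 + 3*s^2 + 18*s - 9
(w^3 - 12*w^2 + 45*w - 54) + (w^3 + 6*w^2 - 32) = 2*w^3 - 6*w^2 + 45*w - 86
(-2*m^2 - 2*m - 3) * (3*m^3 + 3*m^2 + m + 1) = -6*m^5 - 12*m^4 - 17*m^3 - 13*m^2 - 5*m - 3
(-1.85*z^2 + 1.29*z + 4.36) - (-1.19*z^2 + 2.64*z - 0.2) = -0.66*z^2 - 1.35*z + 4.56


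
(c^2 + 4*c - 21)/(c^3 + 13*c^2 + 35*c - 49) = (c - 3)/(c^2 + 6*c - 7)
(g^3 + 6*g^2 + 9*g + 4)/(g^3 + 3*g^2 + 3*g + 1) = (g + 4)/(g + 1)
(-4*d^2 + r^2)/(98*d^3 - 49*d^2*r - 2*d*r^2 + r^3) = (2*d + r)/(-49*d^2 + r^2)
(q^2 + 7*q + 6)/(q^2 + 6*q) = (q + 1)/q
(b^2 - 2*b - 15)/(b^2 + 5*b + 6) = (b - 5)/(b + 2)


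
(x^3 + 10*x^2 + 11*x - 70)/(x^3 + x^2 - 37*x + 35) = (x^2 + 3*x - 10)/(x^2 - 6*x + 5)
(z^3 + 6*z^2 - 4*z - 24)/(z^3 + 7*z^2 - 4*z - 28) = (z + 6)/(z + 7)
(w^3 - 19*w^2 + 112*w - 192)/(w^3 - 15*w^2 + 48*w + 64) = (w - 3)/(w + 1)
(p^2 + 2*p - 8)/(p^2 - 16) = (p - 2)/(p - 4)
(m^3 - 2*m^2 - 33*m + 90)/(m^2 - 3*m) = m + 1 - 30/m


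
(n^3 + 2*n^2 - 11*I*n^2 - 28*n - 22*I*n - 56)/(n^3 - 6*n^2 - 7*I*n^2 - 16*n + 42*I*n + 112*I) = (n - 4*I)/(n - 8)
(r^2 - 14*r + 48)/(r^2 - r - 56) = (r - 6)/(r + 7)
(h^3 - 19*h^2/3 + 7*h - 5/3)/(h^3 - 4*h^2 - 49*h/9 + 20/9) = 3*(h - 1)/(3*h + 4)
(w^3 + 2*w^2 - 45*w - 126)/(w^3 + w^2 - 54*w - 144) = (w - 7)/(w - 8)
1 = 1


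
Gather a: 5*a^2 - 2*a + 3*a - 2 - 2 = 5*a^2 + a - 4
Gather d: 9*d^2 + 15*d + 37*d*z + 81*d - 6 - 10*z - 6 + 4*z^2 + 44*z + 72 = 9*d^2 + d*(37*z + 96) + 4*z^2 + 34*z + 60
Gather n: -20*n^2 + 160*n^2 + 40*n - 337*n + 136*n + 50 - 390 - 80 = 140*n^2 - 161*n - 420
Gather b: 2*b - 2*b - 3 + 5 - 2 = 0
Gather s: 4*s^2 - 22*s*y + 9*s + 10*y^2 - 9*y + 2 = 4*s^2 + s*(9 - 22*y) + 10*y^2 - 9*y + 2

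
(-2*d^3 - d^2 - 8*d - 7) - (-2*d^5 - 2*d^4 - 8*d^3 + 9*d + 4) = 2*d^5 + 2*d^4 + 6*d^3 - d^2 - 17*d - 11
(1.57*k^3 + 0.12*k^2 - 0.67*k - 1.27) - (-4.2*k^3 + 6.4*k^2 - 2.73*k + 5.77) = 5.77*k^3 - 6.28*k^2 + 2.06*k - 7.04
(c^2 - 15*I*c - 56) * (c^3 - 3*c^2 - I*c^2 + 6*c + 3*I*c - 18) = c^5 - 3*c^4 - 16*I*c^4 - 65*c^3 + 48*I*c^3 + 195*c^2 - 34*I*c^2 - 336*c + 102*I*c + 1008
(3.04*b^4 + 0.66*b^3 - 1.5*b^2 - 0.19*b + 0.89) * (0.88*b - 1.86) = 2.6752*b^5 - 5.0736*b^4 - 2.5476*b^3 + 2.6228*b^2 + 1.1366*b - 1.6554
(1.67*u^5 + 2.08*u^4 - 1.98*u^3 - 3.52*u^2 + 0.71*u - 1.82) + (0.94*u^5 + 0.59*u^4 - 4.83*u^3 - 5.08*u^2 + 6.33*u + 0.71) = 2.61*u^5 + 2.67*u^4 - 6.81*u^3 - 8.6*u^2 + 7.04*u - 1.11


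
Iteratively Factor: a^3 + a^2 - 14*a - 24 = (a + 3)*(a^2 - 2*a - 8) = (a - 4)*(a + 3)*(a + 2)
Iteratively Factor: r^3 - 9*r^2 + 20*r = (r - 5)*(r^2 - 4*r) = (r - 5)*(r - 4)*(r)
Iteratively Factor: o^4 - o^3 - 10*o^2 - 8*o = (o + 2)*(o^3 - 3*o^2 - 4*o) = (o + 1)*(o + 2)*(o^2 - 4*o) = o*(o + 1)*(o + 2)*(o - 4)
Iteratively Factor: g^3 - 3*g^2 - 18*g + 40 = (g - 5)*(g^2 + 2*g - 8) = (g - 5)*(g - 2)*(g + 4)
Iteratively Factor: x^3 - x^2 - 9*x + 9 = (x + 3)*(x^2 - 4*x + 3) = (x - 1)*(x + 3)*(x - 3)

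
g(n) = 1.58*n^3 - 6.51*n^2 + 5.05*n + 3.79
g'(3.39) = 15.38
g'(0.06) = 4.29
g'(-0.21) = 7.99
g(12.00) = 1857.19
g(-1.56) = -25.93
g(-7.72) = -1150.14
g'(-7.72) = 388.06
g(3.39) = 7.65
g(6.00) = 141.01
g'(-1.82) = 44.45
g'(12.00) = 531.37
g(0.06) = 4.07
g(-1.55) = -25.56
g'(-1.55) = 36.62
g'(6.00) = 97.57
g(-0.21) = 2.43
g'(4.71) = 48.88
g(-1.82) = -36.49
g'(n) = 4.74*n^2 - 13.02*n + 5.05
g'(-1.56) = 36.90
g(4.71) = 48.25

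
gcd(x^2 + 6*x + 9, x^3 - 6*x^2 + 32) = 1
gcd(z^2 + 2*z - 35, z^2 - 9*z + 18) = 1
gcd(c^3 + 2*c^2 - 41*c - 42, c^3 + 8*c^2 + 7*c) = c^2 + 8*c + 7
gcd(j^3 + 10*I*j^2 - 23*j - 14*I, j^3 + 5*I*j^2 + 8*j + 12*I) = j + I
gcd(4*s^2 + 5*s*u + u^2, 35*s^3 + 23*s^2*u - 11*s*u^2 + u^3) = s + u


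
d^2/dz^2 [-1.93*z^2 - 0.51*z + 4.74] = -3.86000000000000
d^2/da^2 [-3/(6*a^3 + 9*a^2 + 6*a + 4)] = 54*((2*a + 1)*(6*a^3 + 9*a^2 + 6*a + 4) - 4*(3*a^2 + 3*a + 1)^2)/(6*a^3 + 9*a^2 + 6*a + 4)^3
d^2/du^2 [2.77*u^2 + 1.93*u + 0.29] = 5.54000000000000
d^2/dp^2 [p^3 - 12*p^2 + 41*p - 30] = 6*p - 24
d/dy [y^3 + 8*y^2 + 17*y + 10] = 3*y^2 + 16*y + 17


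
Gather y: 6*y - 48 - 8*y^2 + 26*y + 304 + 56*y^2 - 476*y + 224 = 48*y^2 - 444*y + 480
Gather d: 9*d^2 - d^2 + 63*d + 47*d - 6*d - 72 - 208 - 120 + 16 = 8*d^2 + 104*d - 384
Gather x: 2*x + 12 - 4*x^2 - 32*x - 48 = -4*x^2 - 30*x - 36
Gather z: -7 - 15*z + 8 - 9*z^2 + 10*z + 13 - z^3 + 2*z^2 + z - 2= -z^3 - 7*z^2 - 4*z + 12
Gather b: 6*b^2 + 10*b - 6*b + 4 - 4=6*b^2 + 4*b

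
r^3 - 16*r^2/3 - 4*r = r*(r - 6)*(r + 2/3)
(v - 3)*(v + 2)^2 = v^3 + v^2 - 8*v - 12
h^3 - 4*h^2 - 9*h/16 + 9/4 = (h - 4)*(h - 3/4)*(h + 3/4)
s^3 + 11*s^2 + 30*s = s*(s + 5)*(s + 6)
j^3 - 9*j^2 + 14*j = j*(j - 7)*(j - 2)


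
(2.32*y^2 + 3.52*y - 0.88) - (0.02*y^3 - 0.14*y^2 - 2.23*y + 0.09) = -0.02*y^3 + 2.46*y^2 + 5.75*y - 0.97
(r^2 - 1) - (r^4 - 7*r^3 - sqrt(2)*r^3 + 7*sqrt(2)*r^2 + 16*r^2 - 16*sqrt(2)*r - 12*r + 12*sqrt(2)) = -r^4 + sqrt(2)*r^3 + 7*r^3 - 15*r^2 - 7*sqrt(2)*r^2 + 12*r + 16*sqrt(2)*r - 12*sqrt(2) - 1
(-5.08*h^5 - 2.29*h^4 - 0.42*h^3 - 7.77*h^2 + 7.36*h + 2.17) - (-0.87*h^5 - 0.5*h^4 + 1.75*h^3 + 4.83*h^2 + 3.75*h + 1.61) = -4.21*h^5 - 1.79*h^4 - 2.17*h^3 - 12.6*h^2 + 3.61*h + 0.56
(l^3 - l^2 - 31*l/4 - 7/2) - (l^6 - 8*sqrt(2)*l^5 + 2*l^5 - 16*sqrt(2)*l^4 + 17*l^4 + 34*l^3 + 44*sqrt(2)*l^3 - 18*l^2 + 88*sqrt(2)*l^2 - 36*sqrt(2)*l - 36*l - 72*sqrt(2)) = -l^6 - 2*l^5 + 8*sqrt(2)*l^5 - 17*l^4 + 16*sqrt(2)*l^4 - 44*sqrt(2)*l^3 - 33*l^3 - 88*sqrt(2)*l^2 + 17*l^2 + 113*l/4 + 36*sqrt(2)*l - 7/2 + 72*sqrt(2)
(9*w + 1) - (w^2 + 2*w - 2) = -w^2 + 7*w + 3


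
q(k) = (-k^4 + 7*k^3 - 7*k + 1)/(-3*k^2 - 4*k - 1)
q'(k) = (6*k + 4)*(-k^4 + 7*k^3 - 7*k + 1)/(-3*k^2 - 4*k - 1)^2 + (-4*k^3 + 21*k^2 - 7)/(-3*k^2 - 4*k - 1) = (6*k^3 - 21*k^2 - 16*k + 11)/(9*k^2 + 6*k + 1)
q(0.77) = 0.26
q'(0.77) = -1.01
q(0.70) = 0.33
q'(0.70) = -0.88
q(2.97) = -2.18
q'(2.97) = -0.66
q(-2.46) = 13.16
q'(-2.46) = -4.08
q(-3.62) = 18.48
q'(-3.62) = -5.05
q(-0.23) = -10.57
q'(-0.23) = 140.44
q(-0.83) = 9.21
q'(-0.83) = 2.87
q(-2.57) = 13.62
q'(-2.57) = -4.19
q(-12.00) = 85.06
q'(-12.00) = -10.77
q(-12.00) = 85.06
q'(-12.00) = -10.77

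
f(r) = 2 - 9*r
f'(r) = -9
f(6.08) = -52.72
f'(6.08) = -9.00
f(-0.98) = 10.82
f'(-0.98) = -9.00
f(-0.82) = 9.38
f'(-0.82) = -9.00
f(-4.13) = 39.17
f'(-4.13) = -9.00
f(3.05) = -25.45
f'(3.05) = -9.00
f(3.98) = -33.82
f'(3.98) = -9.00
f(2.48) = -20.32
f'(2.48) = -9.00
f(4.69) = -40.21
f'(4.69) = -9.00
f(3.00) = -25.00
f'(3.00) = -9.00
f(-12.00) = 110.00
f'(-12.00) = -9.00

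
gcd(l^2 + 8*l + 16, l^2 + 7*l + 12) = l + 4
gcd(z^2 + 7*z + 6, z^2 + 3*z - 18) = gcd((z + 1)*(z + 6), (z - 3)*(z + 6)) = z + 6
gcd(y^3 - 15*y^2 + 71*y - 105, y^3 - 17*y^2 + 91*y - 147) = y^2 - 10*y + 21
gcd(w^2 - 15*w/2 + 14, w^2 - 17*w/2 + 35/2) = w - 7/2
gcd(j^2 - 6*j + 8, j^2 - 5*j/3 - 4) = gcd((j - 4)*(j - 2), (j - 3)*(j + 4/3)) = 1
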